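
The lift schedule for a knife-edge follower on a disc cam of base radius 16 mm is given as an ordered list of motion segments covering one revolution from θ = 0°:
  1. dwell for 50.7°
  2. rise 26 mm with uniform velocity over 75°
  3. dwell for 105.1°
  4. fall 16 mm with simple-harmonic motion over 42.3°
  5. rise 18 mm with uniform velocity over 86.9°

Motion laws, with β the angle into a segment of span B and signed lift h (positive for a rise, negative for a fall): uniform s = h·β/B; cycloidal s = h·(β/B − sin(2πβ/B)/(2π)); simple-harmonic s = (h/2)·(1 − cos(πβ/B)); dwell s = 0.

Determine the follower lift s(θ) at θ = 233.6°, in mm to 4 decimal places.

seg 1 [0°–50.7°] dwell: s stays 0.0000
seg 2 [50.7°–125.7°] uniform, h=26: full span → s += 26 → s = 26.0000
seg 3 [125.7°–230.8°] dwell: s stays 26.0000
seg 4 [230.8°–273.1°] simple-harmonic, h=-16: θ=233.6° here. β=2.8, B=42.3. -16/2·(1 − cos(π·0.0662)) = -0.1724 → s = 25.8276

25.8276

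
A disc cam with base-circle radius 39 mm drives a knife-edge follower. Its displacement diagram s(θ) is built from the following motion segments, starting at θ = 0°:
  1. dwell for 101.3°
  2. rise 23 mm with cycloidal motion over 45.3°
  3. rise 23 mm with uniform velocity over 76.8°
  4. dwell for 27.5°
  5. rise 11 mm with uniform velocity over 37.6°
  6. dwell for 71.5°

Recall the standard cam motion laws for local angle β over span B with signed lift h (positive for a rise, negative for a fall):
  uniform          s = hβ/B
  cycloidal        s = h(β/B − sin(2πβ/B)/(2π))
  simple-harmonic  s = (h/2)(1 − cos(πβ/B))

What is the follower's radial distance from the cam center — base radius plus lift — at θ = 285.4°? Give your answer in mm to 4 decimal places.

seg 1 [0°–101.3°] dwell: s stays 0.0000
seg 2 [101.3°–146.6°] cycloidal, h=23: full span → s += 23 → s = 23.0000
seg 3 [146.6°–223.4°] uniform, h=23: full span → s += 23 → s = 46.0000
seg 4 [223.4°–250.9°] dwell: s stays 46.0000
seg 5 [250.9°–288.5°] uniform, h=11: θ=285.4° here. β=34.5, B=37.6. 11·34.5/37.6 = 10.0931 → s = 56.0931
radial distance = base radius + s = 39 + 56.0931 = 95.0931

95.0931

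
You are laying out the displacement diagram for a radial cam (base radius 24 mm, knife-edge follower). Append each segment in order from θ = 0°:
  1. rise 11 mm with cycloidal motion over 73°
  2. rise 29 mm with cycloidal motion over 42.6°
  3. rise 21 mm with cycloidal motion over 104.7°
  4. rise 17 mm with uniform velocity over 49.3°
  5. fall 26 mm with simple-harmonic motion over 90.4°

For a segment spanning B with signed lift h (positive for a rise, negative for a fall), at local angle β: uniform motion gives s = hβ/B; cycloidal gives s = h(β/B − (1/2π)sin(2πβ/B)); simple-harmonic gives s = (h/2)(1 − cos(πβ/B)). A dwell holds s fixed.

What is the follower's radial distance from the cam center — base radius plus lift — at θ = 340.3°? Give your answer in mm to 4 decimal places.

seg 1 [0°–73°] cycloidal, h=11: full span → s += 11 → s = 11.0000
seg 2 [73°–115.6°] cycloidal, h=29: full span → s += 29 → s = 40.0000
seg 3 [115.6°–220.3°] cycloidal, h=21: full span → s += 21 → s = 61.0000
seg 4 [220.3°–269.6°] uniform, h=17: full span → s += 17 → s = 78.0000
seg 5 [269.6°–360°] simple-harmonic, h=-26: θ=340.3° here. β=70.7, B=90.4. -26/2·(1 − cos(π·0.7821)) = -23.0706 → s = 54.9294
radial distance = base radius + s = 24 + 54.9294 = 78.9294

78.9294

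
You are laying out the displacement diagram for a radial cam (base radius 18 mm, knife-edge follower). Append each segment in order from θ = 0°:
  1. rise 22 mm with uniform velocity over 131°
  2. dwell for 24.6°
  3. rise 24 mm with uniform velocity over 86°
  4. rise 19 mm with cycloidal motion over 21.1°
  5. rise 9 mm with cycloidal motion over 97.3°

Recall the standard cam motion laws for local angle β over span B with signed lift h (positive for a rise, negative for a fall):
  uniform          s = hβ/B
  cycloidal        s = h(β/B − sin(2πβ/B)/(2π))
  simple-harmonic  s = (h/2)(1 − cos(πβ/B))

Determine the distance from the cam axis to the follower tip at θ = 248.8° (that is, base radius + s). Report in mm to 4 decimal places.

seg 1 [0°–131°] uniform, h=22: full span → s += 22 → s = 22.0000
seg 2 [131°–155.6°] dwell: s stays 22.0000
seg 3 [155.6°–241.6°] uniform, h=24: full span → s += 24 → s = 46.0000
seg 4 [241.6°–262.7°] cycloidal, h=19: θ=248.8° here. β=7.2, B=21.1. 19·(0.3412 − sin(2π·0.3412)/(2π)) = 3.9428 → s = 49.9428
radial distance = base radius + s = 18 + 49.9428 = 67.9428

67.9428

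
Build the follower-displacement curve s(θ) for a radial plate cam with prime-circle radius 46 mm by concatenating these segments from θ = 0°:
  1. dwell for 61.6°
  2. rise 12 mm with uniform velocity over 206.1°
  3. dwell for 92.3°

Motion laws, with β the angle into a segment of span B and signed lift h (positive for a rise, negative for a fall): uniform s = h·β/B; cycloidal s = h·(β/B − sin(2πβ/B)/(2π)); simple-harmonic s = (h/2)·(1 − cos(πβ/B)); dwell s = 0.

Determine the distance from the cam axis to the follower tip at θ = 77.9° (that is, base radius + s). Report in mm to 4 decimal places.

seg 1 [0°–61.6°] dwell: s stays 0.0000
seg 2 [61.6°–267.7°] uniform, h=12: θ=77.9° here. β=16.3, B=206.1. 12·16.3/206.1 = 0.9491 → s = 0.9491
radial distance = base radius + s = 46 + 0.9491 = 46.9491

46.9491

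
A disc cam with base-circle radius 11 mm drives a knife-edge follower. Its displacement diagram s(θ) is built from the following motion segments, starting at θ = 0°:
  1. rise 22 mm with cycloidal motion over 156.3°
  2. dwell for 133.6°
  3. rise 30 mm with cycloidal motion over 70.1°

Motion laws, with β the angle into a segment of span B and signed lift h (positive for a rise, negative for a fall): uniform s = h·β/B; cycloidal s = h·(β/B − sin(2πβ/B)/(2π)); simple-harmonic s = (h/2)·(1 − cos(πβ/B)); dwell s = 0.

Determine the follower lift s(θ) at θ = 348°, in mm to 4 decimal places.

seg 1 [0°–156.3°] cycloidal, h=22: full span → s += 22 → s = 22.0000
seg 2 [156.3°–289.9°] dwell: s stays 22.0000
seg 3 [289.9°–360°] cycloidal, h=30: θ=348° here. β=58.1, B=70.1. 30·(0.8288 − sin(2π·0.8288)/(2π)) = 29.0655 → s = 51.0655

51.0655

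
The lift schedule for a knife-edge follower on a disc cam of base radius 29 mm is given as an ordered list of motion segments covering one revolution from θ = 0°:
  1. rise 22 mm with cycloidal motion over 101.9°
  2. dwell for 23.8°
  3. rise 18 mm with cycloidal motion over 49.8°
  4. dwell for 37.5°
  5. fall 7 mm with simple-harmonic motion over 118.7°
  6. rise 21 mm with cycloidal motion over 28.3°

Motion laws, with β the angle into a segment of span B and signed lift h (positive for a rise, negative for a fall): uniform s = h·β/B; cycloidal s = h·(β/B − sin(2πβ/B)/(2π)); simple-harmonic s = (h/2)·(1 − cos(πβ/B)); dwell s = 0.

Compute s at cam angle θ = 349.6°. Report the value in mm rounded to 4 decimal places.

seg 1 [0°–101.9°] cycloidal, h=22: full span → s += 22 → s = 22.0000
seg 2 [101.9°–125.7°] dwell: s stays 22.0000
seg 3 [125.7°–175.5°] cycloidal, h=18: full span → s += 18 → s = 40.0000
seg 4 [175.5°–213°] dwell: s stays 40.0000
seg 5 [213°–331.7°] simple-harmonic, h=-7: full span → s += -7 → s = 33.0000
seg 6 [331.7°–360°] cycloidal, h=21: θ=349.6° here. β=17.9, B=28.3. 21·(0.6325 − sin(2π·0.6325)/(2π)) = 15.7548 → s = 48.7548

48.7548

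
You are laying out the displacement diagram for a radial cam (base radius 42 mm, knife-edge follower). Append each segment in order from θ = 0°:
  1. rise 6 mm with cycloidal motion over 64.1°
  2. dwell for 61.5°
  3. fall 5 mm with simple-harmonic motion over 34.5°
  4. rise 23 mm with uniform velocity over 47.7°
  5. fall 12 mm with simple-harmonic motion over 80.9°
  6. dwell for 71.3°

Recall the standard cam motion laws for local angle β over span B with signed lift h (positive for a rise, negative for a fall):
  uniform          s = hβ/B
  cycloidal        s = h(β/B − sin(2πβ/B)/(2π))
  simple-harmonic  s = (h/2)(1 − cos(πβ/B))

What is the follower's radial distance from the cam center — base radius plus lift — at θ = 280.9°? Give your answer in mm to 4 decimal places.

seg 1 [0°–64.1°] cycloidal, h=6: full span → s += 6 → s = 6.0000
seg 2 [64.1°–125.6°] dwell: s stays 6.0000
seg 3 [125.6°–160.1°] simple-harmonic, h=-5: full span → s += -5 → s = 1.0000
seg 4 [160.1°–207.8°] uniform, h=23: full span → s += 23 → s = 24.0000
seg 5 [207.8°–288.7°] simple-harmonic, h=-12: θ=280.9° here. β=73.1, B=80.9. -12/2·(1 − cos(π·0.9036)) = -11.7269 → s = 12.2731
radial distance = base radius + s = 42 + 12.2731 = 54.2731

54.2731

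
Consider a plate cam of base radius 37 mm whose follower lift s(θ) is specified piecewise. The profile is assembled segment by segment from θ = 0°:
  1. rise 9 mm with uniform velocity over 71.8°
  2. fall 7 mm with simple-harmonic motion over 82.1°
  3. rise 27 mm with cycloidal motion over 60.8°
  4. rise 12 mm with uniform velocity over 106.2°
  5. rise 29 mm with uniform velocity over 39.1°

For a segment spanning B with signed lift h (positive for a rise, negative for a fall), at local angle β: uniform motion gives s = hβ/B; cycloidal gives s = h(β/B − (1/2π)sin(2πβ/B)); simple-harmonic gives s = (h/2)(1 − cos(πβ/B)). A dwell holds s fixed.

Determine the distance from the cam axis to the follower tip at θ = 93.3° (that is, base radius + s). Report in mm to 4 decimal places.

seg 1 [0°–71.8°] uniform, h=9: full span → s += 9 → s = 9.0000
seg 2 [71.8°–153.9°] simple-harmonic, h=-7: θ=93.3° here. β=21.5, B=82.1. -7/2·(1 − cos(π·0.2619)) = -1.1192 → s = 7.8808
radial distance = base radius + s = 37 + 7.8808 = 44.8808

44.8808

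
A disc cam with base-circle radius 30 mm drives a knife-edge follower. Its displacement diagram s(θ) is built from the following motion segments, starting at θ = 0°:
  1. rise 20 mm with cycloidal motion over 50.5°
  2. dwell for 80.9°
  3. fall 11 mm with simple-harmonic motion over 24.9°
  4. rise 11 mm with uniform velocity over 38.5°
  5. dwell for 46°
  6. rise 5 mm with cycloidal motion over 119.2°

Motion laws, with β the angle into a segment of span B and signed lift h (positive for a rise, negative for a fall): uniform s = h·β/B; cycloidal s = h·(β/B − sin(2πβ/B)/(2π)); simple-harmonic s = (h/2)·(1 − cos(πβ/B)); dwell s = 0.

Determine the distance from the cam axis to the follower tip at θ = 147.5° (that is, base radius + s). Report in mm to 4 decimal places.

seg 1 [0°–50.5°] cycloidal, h=20: full span → s += 20 → s = 20.0000
seg 2 [50.5°–131.4°] dwell: s stays 20.0000
seg 3 [131.4°–156.3°] simple-harmonic, h=-11: θ=147.5° here. β=16.1, B=24.9. -11/2·(1 − cos(π·0.6466)) = -7.9443 → s = 12.0557
radial distance = base radius + s = 30 + 12.0557 = 42.0557

42.0557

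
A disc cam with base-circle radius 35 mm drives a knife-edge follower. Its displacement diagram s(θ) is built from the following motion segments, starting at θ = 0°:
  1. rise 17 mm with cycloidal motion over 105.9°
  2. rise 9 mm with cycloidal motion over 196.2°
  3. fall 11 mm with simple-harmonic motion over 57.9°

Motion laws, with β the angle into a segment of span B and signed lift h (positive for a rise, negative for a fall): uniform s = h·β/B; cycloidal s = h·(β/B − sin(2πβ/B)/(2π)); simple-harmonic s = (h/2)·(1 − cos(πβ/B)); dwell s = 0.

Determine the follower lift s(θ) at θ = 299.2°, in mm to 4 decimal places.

seg 1 [0°–105.9°] cycloidal, h=17: full span → s += 17 → s = 17.0000
seg 2 [105.9°–302.1°] cycloidal, h=9: θ=299.2° here. β=193.3, B=196.2. 9·(0.9852 − sin(2π·0.9852)/(2π)) = 8.9998 → s = 25.9998

25.9998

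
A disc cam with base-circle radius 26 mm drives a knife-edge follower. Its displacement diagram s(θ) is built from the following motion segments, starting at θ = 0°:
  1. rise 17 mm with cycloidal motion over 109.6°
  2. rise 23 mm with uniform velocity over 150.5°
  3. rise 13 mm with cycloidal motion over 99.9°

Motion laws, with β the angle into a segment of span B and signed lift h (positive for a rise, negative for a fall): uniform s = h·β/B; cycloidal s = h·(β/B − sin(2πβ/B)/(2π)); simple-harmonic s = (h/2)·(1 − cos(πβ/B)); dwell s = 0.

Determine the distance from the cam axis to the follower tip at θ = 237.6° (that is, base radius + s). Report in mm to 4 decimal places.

seg 1 [0°–109.6°] cycloidal, h=17: full span → s += 17 → s = 17.0000
seg 2 [109.6°–260.1°] uniform, h=23: θ=237.6° here. β=128, B=150.5. 23·128/150.5 = 19.5615 → s = 36.5615
radial distance = base radius + s = 26 + 36.5615 = 62.5615

62.5615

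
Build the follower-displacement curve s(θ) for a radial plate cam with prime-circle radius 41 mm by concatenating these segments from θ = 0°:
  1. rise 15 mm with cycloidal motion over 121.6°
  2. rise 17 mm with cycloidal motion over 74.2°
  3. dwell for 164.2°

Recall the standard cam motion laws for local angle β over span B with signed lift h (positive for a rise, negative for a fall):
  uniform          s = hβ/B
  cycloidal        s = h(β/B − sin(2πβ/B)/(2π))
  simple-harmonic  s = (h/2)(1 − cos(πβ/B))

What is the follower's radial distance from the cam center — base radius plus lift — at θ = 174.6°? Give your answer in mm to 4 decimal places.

seg 1 [0°–121.6°] cycloidal, h=15: full span → s += 15 → s = 15.0000
seg 2 [121.6°–195.8°] cycloidal, h=17: θ=174.6° here. β=53, B=74.2. 17·(0.7143 − sin(2π·0.7143)/(2π)) = 14.7807 → s = 29.7807
radial distance = base radius + s = 41 + 29.7807 = 70.7807

70.7807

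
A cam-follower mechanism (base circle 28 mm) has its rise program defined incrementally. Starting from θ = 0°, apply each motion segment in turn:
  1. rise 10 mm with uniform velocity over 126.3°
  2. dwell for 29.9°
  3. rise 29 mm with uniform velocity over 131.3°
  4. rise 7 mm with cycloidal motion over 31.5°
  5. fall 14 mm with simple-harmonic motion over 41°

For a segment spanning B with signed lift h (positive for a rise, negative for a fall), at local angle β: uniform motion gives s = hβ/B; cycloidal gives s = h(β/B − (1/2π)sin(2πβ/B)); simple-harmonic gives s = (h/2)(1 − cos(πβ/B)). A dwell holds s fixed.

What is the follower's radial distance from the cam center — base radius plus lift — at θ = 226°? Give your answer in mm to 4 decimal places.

seg 1 [0°–126.3°] uniform, h=10: full span → s += 10 → s = 10.0000
seg 2 [126.3°–156.2°] dwell: s stays 10.0000
seg 3 [156.2°–287.5°] uniform, h=29: θ=226° here. β=69.8, B=131.3. 29·69.8/131.3 = 15.4166 → s = 25.4166
radial distance = base radius + s = 28 + 25.4166 = 53.4166

53.4166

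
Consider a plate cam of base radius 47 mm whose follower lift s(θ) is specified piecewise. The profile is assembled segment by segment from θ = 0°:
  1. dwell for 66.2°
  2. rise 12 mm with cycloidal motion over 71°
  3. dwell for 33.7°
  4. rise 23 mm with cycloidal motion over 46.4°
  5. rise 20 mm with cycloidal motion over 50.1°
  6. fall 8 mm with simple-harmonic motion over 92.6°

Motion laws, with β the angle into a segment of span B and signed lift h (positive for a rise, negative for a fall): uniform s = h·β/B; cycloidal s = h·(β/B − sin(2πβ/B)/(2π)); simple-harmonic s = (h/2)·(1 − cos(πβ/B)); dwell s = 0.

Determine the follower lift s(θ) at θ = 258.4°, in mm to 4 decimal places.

seg 1 [0°–66.2°] dwell: s stays 0.0000
seg 2 [66.2°–137.2°] cycloidal, h=12: full span → s += 12 → s = 12.0000
seg 3 [137.2°–170.9°] dwell: s stays 12.0000
seg 4 [170.9°–217.3°] cycloidal, h=23: full span → s += 23 → s = 35.0000
seg 5 [217.3°–267.4°] cycloidal, h=20: θ=258.4° here. β=41.1, B=50.1. 20·(0.8204 − sin(2π·0.8204)/(2π)) = 19.2843 → s = 54.2843

54.2843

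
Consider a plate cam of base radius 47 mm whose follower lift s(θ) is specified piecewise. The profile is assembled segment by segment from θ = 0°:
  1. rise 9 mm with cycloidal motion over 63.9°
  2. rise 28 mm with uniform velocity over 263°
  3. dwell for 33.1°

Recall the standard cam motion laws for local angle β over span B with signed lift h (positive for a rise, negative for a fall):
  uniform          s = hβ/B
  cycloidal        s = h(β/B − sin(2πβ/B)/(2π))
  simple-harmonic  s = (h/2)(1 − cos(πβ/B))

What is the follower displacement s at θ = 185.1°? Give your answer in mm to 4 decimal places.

seg 1 [0°–63.9°] cycloidal, h=9: full span → s += 9 → s = 9.0000
seg 2 [63.9°–326.9°] uniform, h=28: θ=185.1° here. β=121.2, B=263. 28·121.2/263 = 12.9034 → s = 21.9034

21.9034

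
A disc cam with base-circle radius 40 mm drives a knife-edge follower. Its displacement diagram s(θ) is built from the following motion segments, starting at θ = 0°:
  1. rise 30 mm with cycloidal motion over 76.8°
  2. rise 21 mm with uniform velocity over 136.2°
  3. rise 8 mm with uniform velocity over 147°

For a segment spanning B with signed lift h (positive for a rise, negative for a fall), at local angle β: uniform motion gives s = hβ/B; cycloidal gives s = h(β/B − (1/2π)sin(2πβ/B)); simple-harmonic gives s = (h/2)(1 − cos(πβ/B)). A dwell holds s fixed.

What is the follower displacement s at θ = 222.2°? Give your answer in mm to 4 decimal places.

seg 1 [0°–76.8°] cycloidal, h=30: full span → s += 30 → s = 30.0000
seg 2 [76.8°–213°] uniform, h=21: full span → s += 21 → s = 51.0000
seg 3 [213°–360°] uniform, h=8: θ=222.2° here. β=9.2, B=147. 8·9.2/147 = 0.5007 → s = 51.5007

51.5007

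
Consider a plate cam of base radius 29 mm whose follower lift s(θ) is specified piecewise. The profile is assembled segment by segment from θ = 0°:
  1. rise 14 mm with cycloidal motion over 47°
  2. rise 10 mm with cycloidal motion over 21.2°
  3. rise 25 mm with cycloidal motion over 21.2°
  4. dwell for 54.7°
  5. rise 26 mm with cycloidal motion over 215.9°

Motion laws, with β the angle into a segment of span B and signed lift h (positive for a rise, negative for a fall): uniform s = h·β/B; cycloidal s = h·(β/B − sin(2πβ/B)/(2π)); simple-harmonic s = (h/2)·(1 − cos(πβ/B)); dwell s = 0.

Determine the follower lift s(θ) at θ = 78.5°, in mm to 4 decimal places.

seg 1 [0°–47°] cycloidal, h=14: full span → s += 14 → s = 14.0000
seg 2 [47°–68.2°] cycloidal, h=10: full span → s += 10 → s = 24.0000
seg 3 [68.2°–89.4°] cycloidal, h=25: θ=78.5° here. β=10.3, B=21.2. 25·(0.4858 − sin(2π·0.4858)/(2π)) = 11.7929 → s = 35.7929

35.7929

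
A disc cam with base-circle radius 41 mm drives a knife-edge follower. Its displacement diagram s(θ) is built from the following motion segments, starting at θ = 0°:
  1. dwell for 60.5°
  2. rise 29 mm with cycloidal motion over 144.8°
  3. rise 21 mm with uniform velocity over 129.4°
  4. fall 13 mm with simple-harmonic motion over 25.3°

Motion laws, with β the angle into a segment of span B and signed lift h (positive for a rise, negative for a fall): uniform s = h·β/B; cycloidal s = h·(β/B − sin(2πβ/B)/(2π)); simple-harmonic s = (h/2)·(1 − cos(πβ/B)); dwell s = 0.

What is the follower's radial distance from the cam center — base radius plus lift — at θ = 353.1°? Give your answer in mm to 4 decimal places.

seg 1 [0°–60.5°] dwell: s stays 0.0000
seg 2 [60.5°–205.3°] cycloidal, h=29: full span → s += 29 → s = 29.0000
seg 3 [205.3°–334.7°] uniform, h=21: full span → s += 21 → s = 50.0000
seg 4 [334.7°–360°] simple-harmonic, h=-13: θ=353.1° here. β=18.4, B=25.3. -13/2·(1 − cos(π·0.7273)) = -10.7566 → s = 39.2434
radial distance = base radius + s = 41 + 39.2434 = 80.2434

80.2434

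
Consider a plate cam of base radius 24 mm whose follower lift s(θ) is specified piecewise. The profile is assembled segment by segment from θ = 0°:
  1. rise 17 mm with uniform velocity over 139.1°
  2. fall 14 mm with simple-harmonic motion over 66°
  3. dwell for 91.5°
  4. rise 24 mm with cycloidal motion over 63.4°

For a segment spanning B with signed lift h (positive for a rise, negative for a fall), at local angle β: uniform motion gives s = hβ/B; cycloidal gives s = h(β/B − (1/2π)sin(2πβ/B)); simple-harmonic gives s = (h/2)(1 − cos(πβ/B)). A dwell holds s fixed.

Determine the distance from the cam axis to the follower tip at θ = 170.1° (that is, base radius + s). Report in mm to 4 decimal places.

seg 1 [0°–139.1°] uniform, h=17: full span → s += 17 → s = 17.0000
seg 2 [139.1°–205.1°] simple-harmonic, h=-14: θ=170.1° here. β=31, B=66. -14/2·(1 − cos(π·0.4697)) = -6.3346 → s = 10.6654
radial distance = base radius + s = 24 + 10.6654 = 34.6654

34.6654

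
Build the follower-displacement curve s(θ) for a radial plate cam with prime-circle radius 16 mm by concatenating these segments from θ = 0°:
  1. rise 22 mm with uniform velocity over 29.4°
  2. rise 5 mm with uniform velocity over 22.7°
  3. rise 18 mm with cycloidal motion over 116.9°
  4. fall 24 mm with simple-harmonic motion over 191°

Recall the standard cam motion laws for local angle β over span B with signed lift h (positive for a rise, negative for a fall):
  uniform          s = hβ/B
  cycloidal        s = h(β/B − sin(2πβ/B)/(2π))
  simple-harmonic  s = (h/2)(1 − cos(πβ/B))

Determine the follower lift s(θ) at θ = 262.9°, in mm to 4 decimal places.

seg 1 [0°–29.4°] uniform, h=22: full span → s += 22 → s = 22.0000
seg 2 [29.4°–52.1°] uniform, h=5: full span → s += 5 → s = 27.0000
seg 3 [52.1°–169°] cycloidal, h=18: full span → s += 18 → s = 45.0000
seg 4 [169°–360°] simple-harmonic, h=-24: θ=262.9° here. β=93.9, B=191. -24/2·(1 − cos(π·0.4916)) = -11.6842 → s = 33.3158

33.3158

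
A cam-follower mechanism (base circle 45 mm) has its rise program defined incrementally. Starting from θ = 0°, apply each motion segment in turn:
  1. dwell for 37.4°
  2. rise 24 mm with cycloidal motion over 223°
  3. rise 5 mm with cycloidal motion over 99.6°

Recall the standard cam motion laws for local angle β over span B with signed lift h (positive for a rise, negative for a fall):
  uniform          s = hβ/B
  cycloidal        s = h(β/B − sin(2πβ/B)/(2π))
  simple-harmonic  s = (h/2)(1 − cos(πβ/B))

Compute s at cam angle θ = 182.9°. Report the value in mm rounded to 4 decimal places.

seg 1 [0°–37.4°] dwell: s stays 0.0000
seg 2 [37.4°–260.4°] cycloidal, h=24: θ=182.9° here. β=145.5, B=223. 24·(0.6525 − sin(2π·0.6525)/(2π)) = 18.7838 → s = 18.7838

18.7838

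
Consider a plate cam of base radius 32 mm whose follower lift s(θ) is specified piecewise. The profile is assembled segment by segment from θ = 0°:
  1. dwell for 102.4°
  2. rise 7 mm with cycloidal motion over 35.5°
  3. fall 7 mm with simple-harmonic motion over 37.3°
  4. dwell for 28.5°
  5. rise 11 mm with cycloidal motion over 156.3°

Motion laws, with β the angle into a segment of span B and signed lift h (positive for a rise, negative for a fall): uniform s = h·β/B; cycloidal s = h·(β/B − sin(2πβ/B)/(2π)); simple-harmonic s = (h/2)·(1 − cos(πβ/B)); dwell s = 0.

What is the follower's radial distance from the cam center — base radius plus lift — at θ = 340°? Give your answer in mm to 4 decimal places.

seg 1 [0°–102.4°] dwell: s stays 0.0000
seg 2 [102.4°–137.9°] cycloidal, h=7: full span → s += 7 → s = 7.0000
seg 3 [137.9°–175.2°] simple-harmonic, h=-7: full span → s += -7 → s = 0.0000
seg 4 [175.2°–203.7°] dwell: s stays 0.0000
seg 5 [203.7°–360°] cycloidal, h=11: θ=340° here. β=136.3, B=156.3. 11·(0.8720 − sin(2π·0.8720)/(2π)) = 10.8532 → s = 10.8532
radial distance = base radius + s = 32 + 10.8532 = 42.8532

42.8532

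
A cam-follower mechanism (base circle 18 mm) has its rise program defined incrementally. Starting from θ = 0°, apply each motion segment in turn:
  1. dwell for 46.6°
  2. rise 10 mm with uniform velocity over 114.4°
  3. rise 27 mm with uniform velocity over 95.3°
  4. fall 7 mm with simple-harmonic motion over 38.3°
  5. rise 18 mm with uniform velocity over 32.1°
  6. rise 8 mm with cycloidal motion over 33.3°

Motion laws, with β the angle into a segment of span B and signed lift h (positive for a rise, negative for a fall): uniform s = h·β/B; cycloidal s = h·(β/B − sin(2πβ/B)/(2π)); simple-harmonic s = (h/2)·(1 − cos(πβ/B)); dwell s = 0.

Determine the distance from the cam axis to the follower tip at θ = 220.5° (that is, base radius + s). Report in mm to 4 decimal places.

seg 1 [0°–46.6°] dwell: s stays 0.0000
seg 2 [46.6°–161°] uniform, h=10: full span → s += 10 → s = 10.0000
seg 3 [161°–256.3°] uniform, h=27: θ=220.5° here. β=59.5, B=95.3. 27·59.5/95.3 = 16.8573 → s = 26.8573
radial distance = base radius + s = 18 + 26.8573 = 44.8573

44.8573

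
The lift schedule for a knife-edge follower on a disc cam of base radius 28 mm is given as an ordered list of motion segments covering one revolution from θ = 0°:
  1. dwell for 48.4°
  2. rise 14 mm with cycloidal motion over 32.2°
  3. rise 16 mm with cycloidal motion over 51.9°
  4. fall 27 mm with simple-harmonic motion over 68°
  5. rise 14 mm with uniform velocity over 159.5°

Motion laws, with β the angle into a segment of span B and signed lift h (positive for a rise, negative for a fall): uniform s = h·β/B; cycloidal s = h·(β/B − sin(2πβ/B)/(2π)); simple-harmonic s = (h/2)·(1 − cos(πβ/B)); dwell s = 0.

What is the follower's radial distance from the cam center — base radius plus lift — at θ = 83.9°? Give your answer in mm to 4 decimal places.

seg 1 [0°–48.4°] dwell: s stays 0.0000
seg 2 [48.4°–80.6°] cycloidal, h=14: full span → s += 14 → s = 14.0000
seg 3 [80.6°–132.5°] cycloidal, h=16: θ=83.9° here. β=3.3, B=51.9. 16·(0.0636 − sin(2π·0.0636)/(2π)) = 0.0268 → s = 14.0268
radial distance = base radius + s = 28 + 14.0268 = 42.0268

42.0268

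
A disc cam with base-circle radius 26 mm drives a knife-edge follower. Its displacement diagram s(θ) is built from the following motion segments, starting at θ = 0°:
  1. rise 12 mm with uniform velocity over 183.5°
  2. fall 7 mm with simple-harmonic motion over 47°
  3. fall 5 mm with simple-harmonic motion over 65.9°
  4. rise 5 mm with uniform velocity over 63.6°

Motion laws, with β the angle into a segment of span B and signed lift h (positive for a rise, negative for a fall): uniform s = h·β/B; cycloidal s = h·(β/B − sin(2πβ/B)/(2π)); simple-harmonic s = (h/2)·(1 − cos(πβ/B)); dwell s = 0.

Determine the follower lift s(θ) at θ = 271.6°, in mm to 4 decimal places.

seg 1 [0°–183.5°] uniform, h=12: full span → s += 12 → s = 12.0000
seg 2 [183.5°–230.5°] simple-harmonic, h=-7: full span → s += -7 → s = 5.0000
seg 3 [230.5°–296.4°] simple-harmonic, h=-5: θ=271.6° here. β=41.1, B=65.9. -5/2·(1 − cos(π·0.6237)) = -3.4471 → s = 1.5529

1.5529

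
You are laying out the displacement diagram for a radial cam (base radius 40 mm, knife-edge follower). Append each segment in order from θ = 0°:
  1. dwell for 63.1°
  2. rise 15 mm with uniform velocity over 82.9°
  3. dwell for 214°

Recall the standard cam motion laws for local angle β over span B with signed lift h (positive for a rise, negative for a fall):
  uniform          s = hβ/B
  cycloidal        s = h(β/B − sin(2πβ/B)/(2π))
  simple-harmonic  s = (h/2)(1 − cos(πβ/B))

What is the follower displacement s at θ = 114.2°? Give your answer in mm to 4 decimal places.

seg 1 [0°–63.1°] dwell: s stays 0.0000
seg 2 [63.1°–146°] uniform, h=15: θ=114.2° here. β=51.1, B=82.9. 15·51.1/82.9 = 9.2461 → s = 9.2461

9.2461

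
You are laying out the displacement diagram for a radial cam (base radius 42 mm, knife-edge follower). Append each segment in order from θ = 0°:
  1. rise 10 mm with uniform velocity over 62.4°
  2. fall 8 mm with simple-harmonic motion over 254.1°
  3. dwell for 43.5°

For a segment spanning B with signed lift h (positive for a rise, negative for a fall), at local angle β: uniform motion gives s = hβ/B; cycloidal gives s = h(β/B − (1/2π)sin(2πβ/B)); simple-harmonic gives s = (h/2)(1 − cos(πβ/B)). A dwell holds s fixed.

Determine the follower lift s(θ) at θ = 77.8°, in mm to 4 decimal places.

seg 1 [0°–62.4°] uniform, h=10: full span → s += 10 → s = 10.0000
seg 2 [62.4°–316.5°] simple-harmonic, h=-8: θ=77.8° here. β=15.4, B=254.1. -8/2·(1 − cos(π·0.0606)) = -0.0723 → s = 9.9277

9.9277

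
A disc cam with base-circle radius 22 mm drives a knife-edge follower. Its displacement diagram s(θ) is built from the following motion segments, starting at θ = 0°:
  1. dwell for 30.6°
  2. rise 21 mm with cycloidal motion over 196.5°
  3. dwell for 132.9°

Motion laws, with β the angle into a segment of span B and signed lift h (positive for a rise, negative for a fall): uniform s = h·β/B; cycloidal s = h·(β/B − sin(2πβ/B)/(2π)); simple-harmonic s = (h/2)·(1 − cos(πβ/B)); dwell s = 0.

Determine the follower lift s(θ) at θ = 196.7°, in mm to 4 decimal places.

seg 1 [0°–30.6°] dwell: s stays 0.0000
seg 2 [30.6°–227.1°] cycloidal, h=21: θ=196.7° here. β=166.1, B=196.5. 21·(0.8453 − sin(2π·0.8453)/(2π)) = 20.5120 → s = 20.5120

20.5120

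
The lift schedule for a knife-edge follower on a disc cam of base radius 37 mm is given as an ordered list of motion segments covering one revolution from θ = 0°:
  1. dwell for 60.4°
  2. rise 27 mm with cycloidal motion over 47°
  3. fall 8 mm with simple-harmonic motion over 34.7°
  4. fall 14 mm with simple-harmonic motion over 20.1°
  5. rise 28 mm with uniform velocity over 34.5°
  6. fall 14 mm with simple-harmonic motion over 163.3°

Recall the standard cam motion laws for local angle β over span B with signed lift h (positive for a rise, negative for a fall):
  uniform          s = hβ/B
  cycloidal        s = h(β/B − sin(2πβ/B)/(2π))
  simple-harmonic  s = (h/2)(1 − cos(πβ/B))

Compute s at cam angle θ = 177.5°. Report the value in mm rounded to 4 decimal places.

seg 1 [0°–60.4°] dwell: s stays 0.0000
seg 2 [60.4°–107.4°] cycloidal, h=27: full span → s += 27 → s = 27.0000
seg 3 [107.4°–142.1°] simple-harmonic, h=-8: full span → s += -8 → s = 19.0000
seg 4 [142.1°–162.2°] simple-harmonic, h=-14: full span → s += -14 → s = 5.0000
seg 5 [162.2°–196.7°] uniform, h=28: θ=177.5° here. β=15.3, B=34.5. 28·15.3/34.5 = 12.4174 → s = 17.4174

17.4174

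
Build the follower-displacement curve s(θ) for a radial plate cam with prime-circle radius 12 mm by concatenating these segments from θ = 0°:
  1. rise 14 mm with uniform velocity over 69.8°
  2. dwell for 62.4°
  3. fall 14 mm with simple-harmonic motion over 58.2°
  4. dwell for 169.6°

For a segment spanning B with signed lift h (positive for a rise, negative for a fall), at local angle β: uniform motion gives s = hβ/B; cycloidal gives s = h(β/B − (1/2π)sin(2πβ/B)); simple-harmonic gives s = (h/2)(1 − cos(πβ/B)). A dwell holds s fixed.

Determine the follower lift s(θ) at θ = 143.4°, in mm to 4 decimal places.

seg 1 [0°–69.8°] uniform, h=14: full span → s += 14 → s = 14.0000
seg 2 [69.8°–132.2°] dwell: s stays 14.0000
seg 3 [132.2°–190.4°] simple-harmonic, h=-14: θ=143.4° here. β=11.2, B=58.2. -14/2·(1 − cos(π·0.1924)) = -1.2408 → s = 12.7592

12.7592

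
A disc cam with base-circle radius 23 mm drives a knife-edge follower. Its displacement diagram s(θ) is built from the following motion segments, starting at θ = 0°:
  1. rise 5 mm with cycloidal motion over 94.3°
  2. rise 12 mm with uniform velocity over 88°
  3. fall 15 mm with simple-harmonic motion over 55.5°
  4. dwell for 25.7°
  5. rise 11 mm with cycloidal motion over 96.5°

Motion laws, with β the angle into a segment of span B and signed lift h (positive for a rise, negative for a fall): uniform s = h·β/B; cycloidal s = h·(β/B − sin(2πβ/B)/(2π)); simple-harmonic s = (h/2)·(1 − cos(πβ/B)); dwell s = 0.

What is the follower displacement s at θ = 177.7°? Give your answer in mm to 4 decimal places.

seg 1 [0°–94.3°] cycloidal, h=5: full span → s += 5 → s = 5.0000
seg 2 [94.3°–182.3°] uniform, h=12: θ=177.7° here. β=83.4, B=88. 12·83.4/88 = 11.3727 → s = 16.3727

16.3727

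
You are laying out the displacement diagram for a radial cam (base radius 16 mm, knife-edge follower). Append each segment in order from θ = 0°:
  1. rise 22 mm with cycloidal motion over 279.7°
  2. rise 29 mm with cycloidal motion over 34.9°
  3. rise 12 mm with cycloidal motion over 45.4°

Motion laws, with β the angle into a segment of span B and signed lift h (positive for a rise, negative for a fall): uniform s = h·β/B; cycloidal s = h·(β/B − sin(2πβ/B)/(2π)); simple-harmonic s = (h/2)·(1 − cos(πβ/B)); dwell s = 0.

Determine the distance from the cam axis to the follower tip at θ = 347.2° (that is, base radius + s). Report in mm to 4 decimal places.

seg 1 [0°–279.7°] cycloidal, h=22: full span → s += 22 → s = 22.0000
seg 2 [279.7°–314.6°] cycloidal, h=29: full span → s += 29 → s = 51.0000
seg 3 [314.6°–360°] cycloidal, h=12: θ=347.2° here. β=32.6, B=45.4. 12·(0.7181 − sin(2π·0.7181)/(2π)) = 10.4883 → s = 61.4883
radial distance = base radius + s = 16 + 61.4883 = 77.4883

77.4883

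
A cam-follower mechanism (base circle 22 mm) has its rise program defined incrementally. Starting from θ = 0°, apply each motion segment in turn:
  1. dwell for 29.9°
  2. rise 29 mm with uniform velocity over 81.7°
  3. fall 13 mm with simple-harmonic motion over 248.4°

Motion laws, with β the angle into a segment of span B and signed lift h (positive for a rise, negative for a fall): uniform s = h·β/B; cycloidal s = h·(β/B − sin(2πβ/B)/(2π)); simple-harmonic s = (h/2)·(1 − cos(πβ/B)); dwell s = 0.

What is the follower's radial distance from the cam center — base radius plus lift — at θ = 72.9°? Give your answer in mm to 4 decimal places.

seg 1 [0°–29.9°] dwell: s stays 0.0000
seg 2 [29.9°–111.6°] uniform, h=29: θ=72.9° here. β=43, B=81.7. 29·43/81.7 = 15.2632 → s = 15.2632
radial distance = base radius + s = 22 + 15.2632 = 37.2632

37.2632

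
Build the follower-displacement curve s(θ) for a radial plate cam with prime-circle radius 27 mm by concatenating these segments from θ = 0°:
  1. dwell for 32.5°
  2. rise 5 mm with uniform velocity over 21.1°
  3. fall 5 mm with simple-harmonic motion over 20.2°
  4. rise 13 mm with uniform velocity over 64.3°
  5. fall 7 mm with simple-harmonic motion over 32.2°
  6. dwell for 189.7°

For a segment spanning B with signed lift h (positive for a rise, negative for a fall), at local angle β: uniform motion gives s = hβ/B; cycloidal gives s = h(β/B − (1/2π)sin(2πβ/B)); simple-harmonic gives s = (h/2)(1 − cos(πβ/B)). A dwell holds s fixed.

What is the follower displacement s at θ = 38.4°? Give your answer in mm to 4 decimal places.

seg 1 [0°–32.5°] dwell: s stays 0.0000
seg 2 [32.5°–53.6°] uniform, h=5: θ=38.4° here. β=5.9, B=21.1. 5·5.9/21.1 = 1.3981 → s = 1.3981

1.3981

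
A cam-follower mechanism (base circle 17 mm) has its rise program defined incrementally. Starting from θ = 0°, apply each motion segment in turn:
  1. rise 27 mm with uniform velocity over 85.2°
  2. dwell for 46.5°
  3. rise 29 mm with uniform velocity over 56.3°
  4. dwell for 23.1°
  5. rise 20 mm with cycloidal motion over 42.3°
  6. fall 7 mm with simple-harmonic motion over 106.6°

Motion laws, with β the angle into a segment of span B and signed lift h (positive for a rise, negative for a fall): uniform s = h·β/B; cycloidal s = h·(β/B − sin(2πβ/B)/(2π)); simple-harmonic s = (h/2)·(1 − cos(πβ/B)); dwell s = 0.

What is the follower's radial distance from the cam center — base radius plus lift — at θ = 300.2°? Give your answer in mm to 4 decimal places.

seg 1 [0°–85.2°] uniform, h=27: full span → s += 27 → s = 27.0000
seg 2 [85.2°–131.7°] dwell: s stays 27.0000
seg 3 [131.7°–188°] uniform, h=29: full span → s += 29 → s = 56.0000
seg 4 [188°–211.1°] dwell: s stays 56.0000
seg 5 [211.1°–253.4°] cycloidal, h=20: full span → s += 20 → s = 76.0000
seg 6 [253.4°–360°] simple-harmonic, h=-7: θ=300.2° here. β=46.8, B=106.6. -7/2·(1 − cos(π·0.4390)) = -2.8336 → s = 73.1664
radial distance = base radius + s = 17 + 73.1664 = 90.1664

90.1664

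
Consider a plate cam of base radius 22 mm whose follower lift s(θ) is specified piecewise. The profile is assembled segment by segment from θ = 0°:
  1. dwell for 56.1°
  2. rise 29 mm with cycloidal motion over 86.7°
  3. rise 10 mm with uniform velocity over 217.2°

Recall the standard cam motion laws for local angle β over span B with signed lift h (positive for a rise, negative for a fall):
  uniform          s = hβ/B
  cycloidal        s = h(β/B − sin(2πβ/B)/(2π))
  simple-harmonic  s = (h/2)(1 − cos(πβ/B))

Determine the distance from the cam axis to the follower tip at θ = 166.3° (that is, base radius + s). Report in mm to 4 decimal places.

seg 1 [0°–56.1°] dwell: s stays 0.0000
seg 2 [56.1°–142.8°] cycloidal, h=29: full span → s += 29 → s = 29.0000
seg 3 [142.8°–360°] uniform, h=10: θ=166.3° here. β=23.5, B=217.2. 10·23.5/217.2 = 1.0820 → s = 30.0820
radial distance = base radius + s = 22 + 30.0820 = 52.0820

52.0820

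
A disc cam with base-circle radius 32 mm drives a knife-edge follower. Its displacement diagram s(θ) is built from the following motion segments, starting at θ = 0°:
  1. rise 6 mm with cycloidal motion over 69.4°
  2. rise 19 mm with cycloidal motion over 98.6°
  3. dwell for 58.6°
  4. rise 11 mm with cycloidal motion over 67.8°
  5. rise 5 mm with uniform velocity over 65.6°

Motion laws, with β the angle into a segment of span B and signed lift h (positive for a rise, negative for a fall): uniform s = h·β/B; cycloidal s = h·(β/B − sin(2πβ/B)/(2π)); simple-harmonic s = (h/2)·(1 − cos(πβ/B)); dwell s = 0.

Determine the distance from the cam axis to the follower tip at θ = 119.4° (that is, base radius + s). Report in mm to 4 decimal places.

seg 1 [0°–69.4°] cycloidal, h=6: full span → s += 6 → s = 6.0000
seg 2 [69.4°–168°] cycloidal, h=19: θ=119.4° here. β=50, B=98.6. 19·(0.5071 − sin(2π·0.5071)/(2π)) = 9.7697 → s = 15.7697
radial distance = base radius + s = 32 + 15.7697 = 47.7697

47.7697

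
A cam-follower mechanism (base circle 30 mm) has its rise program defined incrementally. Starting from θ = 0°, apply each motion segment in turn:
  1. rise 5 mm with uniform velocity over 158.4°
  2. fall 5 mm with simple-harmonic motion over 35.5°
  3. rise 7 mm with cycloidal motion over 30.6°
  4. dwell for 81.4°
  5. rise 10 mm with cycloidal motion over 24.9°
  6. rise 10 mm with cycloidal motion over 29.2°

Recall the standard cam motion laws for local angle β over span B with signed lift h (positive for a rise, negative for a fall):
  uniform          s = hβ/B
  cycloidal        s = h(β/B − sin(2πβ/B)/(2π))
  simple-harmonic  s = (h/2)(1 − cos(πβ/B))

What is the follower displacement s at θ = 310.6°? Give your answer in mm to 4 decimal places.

seg 1 [0°–158.4°] uniform, h=5: full span → s += 5 → s = 5.0000
seg 2 [158.4°–193.9°] simple-harmonic, h=-5: full span → s += -5 → s = 0.0000
seg 3 [193.9°–224.5°] cycloidal, h=7: full span → s += 7 → s = 7.0000
seg 4 [224.5°–305.9°] dwell: s stays 7.0000
seg 5 [305.9°–330.8°] cycloidal, h=10: θ=310.6° here. β=4.7, B=24.9. 10·(0.1888 − sin(2π·0.1888)/(2π)) = 0.4124 → s = 7.4124

7.4124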